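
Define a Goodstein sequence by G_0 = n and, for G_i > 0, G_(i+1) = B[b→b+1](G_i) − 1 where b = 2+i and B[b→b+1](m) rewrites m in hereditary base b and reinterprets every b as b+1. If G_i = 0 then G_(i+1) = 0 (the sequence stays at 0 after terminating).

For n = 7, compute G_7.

(0) 7|_2 = 2^2 + 2 + 1 ↦ 3^3 + 3 + 1|_3 = 31 ⇒ 30
(1) 30|_3 = 3^3 + 3 ↦ 4^4 + 4|_4 = 260 ⇒ 259
(2) 259|_4 = 4^4 + 3 ↦ 5^5 + 3|_5 = 3128 ⇒ 3127
(3) 3127|_5 = 5^5 + 2 ↦ 6^6 + 2|_6 = 46658 ⇒ 46657
(4) 46657|_6 = 6^6 + 1 ↦ 7^7 + 1|_7 = 823544 ⇒ 823543
(5) 823543|_7 = 7^7 ↦ 8^8|_8 = 16777216 ⇒ 16777215
(6) 16777215|_8 = 7·8^7 + 7·8^6 + 7·8^5 + 7·8^4 + 7·8^3 + 7·8^2 + 7·8 + 7 ↦ 7·9^7 + 7·9^6 + 7·9^5 + 7·9^4 + 7·9^3 + 7·9^2 + 7·9 + 7|_9 = 37665880 ⇒ 37665879
(7) 37665879|_9 = 7·9^7 + 7·9^6 + 7·9^5 + 7·9^4 + 7·9^3 + 7·9^2 + 7·9 + 6 ↦ 7·10^7 + 7·10^6 + 7·10^5 + 7·10^4 + 7·10^3 + 7·10^2 + 7·10 + 6|_10 = 77777776 ⇒ 77777775

37665879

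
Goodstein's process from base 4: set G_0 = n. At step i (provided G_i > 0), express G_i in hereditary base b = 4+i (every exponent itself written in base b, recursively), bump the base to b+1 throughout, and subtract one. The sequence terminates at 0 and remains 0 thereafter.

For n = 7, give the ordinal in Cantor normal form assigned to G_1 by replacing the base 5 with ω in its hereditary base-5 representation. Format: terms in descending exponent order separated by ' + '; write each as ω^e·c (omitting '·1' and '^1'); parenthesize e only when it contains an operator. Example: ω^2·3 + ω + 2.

ω + 2

base 4: 7 = 4 + 3; at 5: 5 + 3 = 8; next = 7
base 5: 7 = 5 + 2; at 6: 6 + 2 = 8; next = 7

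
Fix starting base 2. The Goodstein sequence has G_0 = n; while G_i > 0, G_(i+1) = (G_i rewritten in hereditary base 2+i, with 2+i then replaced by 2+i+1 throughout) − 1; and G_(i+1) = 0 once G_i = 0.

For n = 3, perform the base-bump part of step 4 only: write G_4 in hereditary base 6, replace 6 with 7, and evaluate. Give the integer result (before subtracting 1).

(0) 3|_2 = 2 + 1 ↦ 3 + 1|_3 = 4 ⇒ 3
(1) 3|_3 = 3 ↦ 4|_4 = 4 ⇒ 3
(2) 3|_4 = 3 ↦ 3|_5 = 3 ⇒ 2
(3) 2|_5 = 2 ↦ 2|_6 = 2 ⇒ 1
(4) 1|_6 = 1 ↦ 1|_7 = 1 ⇒ 0

1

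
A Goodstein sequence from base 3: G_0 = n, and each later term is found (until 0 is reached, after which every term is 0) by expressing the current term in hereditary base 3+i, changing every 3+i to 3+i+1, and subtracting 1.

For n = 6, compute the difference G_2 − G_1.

G_0=6  [base 3] 2·3  →[3↦4]→  2·4 = 8  −1 ⇒ G_1=7
G_1=7  [base 4] 4 + 3  →[4↦5]→  5 + 3 = 8  −1 ⇒ G_2=7

0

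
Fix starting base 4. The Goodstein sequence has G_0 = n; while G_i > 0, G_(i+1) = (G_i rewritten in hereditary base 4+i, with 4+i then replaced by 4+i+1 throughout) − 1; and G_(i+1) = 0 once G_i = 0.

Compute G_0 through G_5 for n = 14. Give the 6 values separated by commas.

14, 16, 18, 20, 21, 22

(0) 14|_4 = 3·4 + 2 ↦ 3·5 + 2|_5 = 17 ⇒ 16
(1) 16|_5 = 3·5 + 1 ↦ 3·6 + 1|_6 = 19 ⇒ 18
(2) 18|_6 = 3·6 ↦ 3·7|_7 = 21 ⇒ 20
(3) 20|_7 = 2·7 + 6 ↦ 2·8 + 6|_8 = 22 ⇒ 21
(4) 21|_8 = 2·8 + 5 ↦ 2·9 + 5|_9 = 23 ⇒ 22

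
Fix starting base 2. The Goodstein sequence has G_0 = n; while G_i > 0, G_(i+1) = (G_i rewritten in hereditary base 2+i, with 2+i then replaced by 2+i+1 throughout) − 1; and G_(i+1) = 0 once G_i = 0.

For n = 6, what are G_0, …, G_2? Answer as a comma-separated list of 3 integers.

[0] 6 ≡ 2^2 + 2 (base 2). Lift 3: 30. −1: 29.
[1] 29 ≡ 3^3 + 2 (base 3). Lift 4: 258. −1: 257.

6, 29, 257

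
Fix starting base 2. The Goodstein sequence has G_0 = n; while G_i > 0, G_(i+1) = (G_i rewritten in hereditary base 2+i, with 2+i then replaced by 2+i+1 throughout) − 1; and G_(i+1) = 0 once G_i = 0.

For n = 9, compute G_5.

[0] 9 ≡ 2^(2 + 1) + 1 (base 2). Lift 3: 82. −1: 81.
[1] 81 ≡ 3^(3 + 1) (base 3). Lift 4: 1024. −1: 1023.
[2] 1023 ≡ 3·4^4 + 3·4^3 + 3·4^2 + 3·4 + 3 (base 4). Lift 5: 9843. −1: 9842.
[3] 9842 ≡ 3·5^5 + 3·5^3 + 3·5^2 + 3·5 + 2 (base 5). Lift 6: 140744. −1: 140743.
[4] 140743 ≡ 3·6^6 + 3·6^3 + 3·6^2 + 3·6 + 1 (base 6). Lift 7: 2471827. −1: 2471826.
[5] 2471826 ≡ 3·7^7 + 3·7^3 + 3·7^2 + 3·7 (base 7). Lift 8: 50333400. −1: 50333399.

2471826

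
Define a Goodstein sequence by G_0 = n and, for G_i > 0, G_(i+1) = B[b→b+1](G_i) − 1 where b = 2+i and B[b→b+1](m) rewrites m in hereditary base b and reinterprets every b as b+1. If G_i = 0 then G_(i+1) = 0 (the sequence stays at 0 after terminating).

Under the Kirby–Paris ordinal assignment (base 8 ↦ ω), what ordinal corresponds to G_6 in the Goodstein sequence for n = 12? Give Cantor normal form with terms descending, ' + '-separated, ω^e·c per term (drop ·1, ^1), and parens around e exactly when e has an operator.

ω^(ω + 1) + ω^2·2 + ω + 3

base 2: 12 = 2^(2 + 1) + 2^2; at 3: 3^(3 + 1) + 3^3 = 108; next = 107
base 3: 107 = 3^(3 + 1) + 2·3^2 + 2·3 + 2; at 4: 4^(4 + 1) + 2·4^2 + 2·4 + 2 = 1066; next = 1065
base 4: 1065 = 4^(4 + 1) + 2·4^2 + 2·4 + 1; at 5: 5^(5 + 1) + 2·5^2 + 2·5 + 1 = 15686; next = 15685
base 5: 15685 = 5^(5 + 1) + 2·5^2 + 2·5; at 6: 6^(6 + 1) + 2·6^2 + 2·6 = 280020; next = 280019
base 6: 280019 = 6^(6 + 1) + 2·6^2 + 6 + 5; at 7: 7^(7 + 1) + 2·7^2 + 7 + 5 = 5764911; next = 5764910
base 7: 5764910 = 7^(7 + 1) + 2·7^2 + 7 + 4; at 8: 8^(8 + 1) + 2·8^2 + 8 + 4 = 134217868; next = 134217867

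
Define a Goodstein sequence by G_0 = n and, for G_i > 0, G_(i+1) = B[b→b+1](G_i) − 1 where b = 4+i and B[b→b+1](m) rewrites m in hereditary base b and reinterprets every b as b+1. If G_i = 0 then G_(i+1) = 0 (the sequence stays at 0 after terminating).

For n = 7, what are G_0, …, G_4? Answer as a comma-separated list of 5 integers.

7, 7, 7, 7, 7

7 —HB4→ 4 + 3 —bump→ 5 + 3 = 8 —(−1)→ 7
7 —HB5→ 5 + 2 —bump→ 6 + 2 = 8 —(−1)→ 7
7 —HB6→ 6 + 1 —bump→ 7 + 1 = 8 —(−1)→ 7
7 —HB7→ 7 —bump→ 8 = 8 —(−1)→ 7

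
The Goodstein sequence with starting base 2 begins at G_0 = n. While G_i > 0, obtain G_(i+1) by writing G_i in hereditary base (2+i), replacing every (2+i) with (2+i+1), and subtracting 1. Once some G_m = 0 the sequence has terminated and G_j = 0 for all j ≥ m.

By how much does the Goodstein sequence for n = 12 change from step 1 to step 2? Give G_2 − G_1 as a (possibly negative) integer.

958

[0] 12 ≡ 2^(2 + 1) + 2^2 (base 2). Lift 3: 108. −1: 107.
[1] 107 ≡ 3^(3 + 1) + 2·3^2 + 2·3 + 2 (base 3). Lift 4: 1066. −1: 1065.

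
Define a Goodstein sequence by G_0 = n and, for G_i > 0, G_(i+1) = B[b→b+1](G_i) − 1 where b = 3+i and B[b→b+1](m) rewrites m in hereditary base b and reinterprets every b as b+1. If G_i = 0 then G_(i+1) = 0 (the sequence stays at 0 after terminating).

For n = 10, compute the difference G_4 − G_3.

[0] 10 ≡ 3^2 + 1 (base 3). Lift 4: 17. −1: 16.
[1] 16 ≡ 4^2 (base 4). Lift 5: 25. −1: 24.
[2] 24 ≡ 4·5 + 4 (base 5). Lift 6: 28. −1: 27.
[3] 27 ≡ 4·6 + 3 (base 6). Lift 7: 31. −1: 30.

3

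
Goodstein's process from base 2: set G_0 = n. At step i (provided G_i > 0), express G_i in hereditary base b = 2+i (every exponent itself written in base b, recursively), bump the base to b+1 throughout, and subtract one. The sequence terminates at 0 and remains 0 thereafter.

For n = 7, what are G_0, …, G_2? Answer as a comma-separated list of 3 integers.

i=0: 7 = 2^2 + 2 + 1 (b=2); 2→3: 3^3 + 3 + 1 = 31; 31−1 = 30
i=1: 30 = 3^3 + 3 (b=3); 3→4: 4^4 + 4 = 260; 260−1 = 259

7, 30, 259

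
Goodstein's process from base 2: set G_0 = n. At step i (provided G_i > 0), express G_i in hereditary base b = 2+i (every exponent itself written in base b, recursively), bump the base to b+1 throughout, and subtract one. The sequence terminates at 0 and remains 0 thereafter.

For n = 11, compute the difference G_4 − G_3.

i=0: 11 = 2^(2 + 1) + 2 + 1 (b=2); 2→3: 3^(3 + 1) + 3 + 1 = 85; 85−1 = 84
i=1: 84 = 3^(3 + 1) + 3 (b=3); 3→4: 4^(4 + 1) + 4 = 1028; 1028−1 = 1027
i=2: 1027 = 4^(4 + 1) + 3 (b=4); 4→5: 5^(5 + 1) + 3 = 15628; 15628−1 = 15627
i=3: 15627 = 5^(5 + 1) + 2 (b=5); 5→6: 6^(6 + 1) + 2 = 279938; 279938−1 = 279937

264310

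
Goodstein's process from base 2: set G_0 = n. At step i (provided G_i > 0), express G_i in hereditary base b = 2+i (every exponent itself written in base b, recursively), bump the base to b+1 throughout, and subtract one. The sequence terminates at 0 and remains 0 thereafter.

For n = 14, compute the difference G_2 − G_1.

1171

[0] 14 ≡ 2^(2 + 1) + 2^2 + 2 (base 2). Lift 3: 111. −1: 110.
[1] 110 ≡ 3^(3 + 1) + 3^3 + 2 (base 3). Lift 4: 1282. −1: 1281.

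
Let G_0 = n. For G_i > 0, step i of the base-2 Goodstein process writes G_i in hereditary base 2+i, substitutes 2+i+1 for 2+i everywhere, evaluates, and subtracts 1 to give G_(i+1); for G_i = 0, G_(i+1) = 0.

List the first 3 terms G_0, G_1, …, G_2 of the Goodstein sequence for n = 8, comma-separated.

G_0=8  [base 2] 2^(2 + 1)  →[2↦3]→  3^(3 + 1) = 81  −1 ⇒ G_1=80
G_1=80  [base 3] 2·3^3 + 2·3^2 + 2·3 + 2  →[3↦4]→  2·4^4 + 2·4^2 + 2·4 + 2 = 554  −1 ⇒ G_2=553

8, 80, 553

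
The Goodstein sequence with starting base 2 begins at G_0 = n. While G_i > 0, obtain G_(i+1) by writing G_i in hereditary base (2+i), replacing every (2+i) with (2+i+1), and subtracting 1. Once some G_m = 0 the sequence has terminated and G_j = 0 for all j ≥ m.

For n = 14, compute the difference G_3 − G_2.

17469

14 —HB2→ 2^(2 + 1) + 2^2 + 2 —bump→ 3^(3 + 1) + 3^3 + 3 = 111 —(−1)→ 110
110 —HB3→ 3^(3 + 1) + 3^3 + 2 —bump→ 4^(4 + 1) + 4^4 + 2 = 1282 —(−1)→ 1281
1281 —HB4→ 4^(4 + 1) + 4^4 + 1 —bump→ 5^(5 + 1) + 5^5 + 1 = 18751 —(−1)→ 18750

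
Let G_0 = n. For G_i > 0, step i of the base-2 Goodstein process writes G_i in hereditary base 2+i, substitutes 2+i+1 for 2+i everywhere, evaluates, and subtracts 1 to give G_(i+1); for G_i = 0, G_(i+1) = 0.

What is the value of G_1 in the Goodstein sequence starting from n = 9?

81

G_0=9  [base 2] 2^(2 + 1) + 1  →[2↦3]→  3^(3 + 1) + 1 = 82  −1 ⇒ G_1=81
G_1=81  [base 3] 3^(3 + 1)  →[3↦4]→  4^(4 + 1) = 1024  −1 ⇒ G_2=1023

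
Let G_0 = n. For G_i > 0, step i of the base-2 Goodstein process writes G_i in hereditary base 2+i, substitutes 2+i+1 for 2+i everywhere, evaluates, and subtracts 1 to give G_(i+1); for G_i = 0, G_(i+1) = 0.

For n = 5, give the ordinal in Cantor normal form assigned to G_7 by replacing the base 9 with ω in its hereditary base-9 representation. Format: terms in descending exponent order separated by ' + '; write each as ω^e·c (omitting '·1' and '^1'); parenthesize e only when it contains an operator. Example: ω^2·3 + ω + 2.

ω^3·3 + ω^2·3 + ω·2 + 6

(0) 5|_2 = 2^2 + 1 ↦ 3^3 + 1|_3 = 28 ⇒ 27
(1) 27|_3 = 3^3 ↦ 4^4|_4 = 256 ⇒ 255
(2) 255|_4 = 3·4^3 + 3·4^2 + 3·4 + 3 ↦ 3·5^3 + 3·5^2 + 3·5 + 3|_5 = 468 ⇒ 467
(3) 467|_5 = 3·5^3 + 3·5^2 + 3·5 + 2 ↦ 3·6^3 + 3·6^2 + 3·6 + 2|_6 = 776 ⇒ 775
(4) 775|_6 = 3·6^3 + 3·6^2 + 3·6 + 1 ↦ 3·7^3 + 3·7^2 + 3·7 + 1|_7 = 1198 ⇒ 1197
(5) 1197|_7 = 3·7^3 + 3·7^2 + 3·7 ↦ 3·8^3 + 3·8^2 + 3·8|_8 = 1752 ⇒ 1751
(6) 1751|_8 = 3·8^3 + 3·8^2 + 2·8 + 7 ↦ 3·9^3 + 3·9^2 + 2·9 + 7|_9 = 2455 ⇒ 2454
(7) 2454|_9 = 3·9^3 + 3·9^2 + 2·9 + 6 ↦ 3·10^3 + 3·10^2 + 2·10 + 6|_10 = 3326 ⇒ 3325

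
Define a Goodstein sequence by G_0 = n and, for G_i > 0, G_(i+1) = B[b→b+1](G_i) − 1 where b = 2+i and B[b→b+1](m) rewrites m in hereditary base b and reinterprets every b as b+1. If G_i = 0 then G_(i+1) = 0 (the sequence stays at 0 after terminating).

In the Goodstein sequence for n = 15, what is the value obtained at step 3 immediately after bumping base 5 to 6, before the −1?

step 0: 15 = 2^(2 + 1) + 2^2 + 2 + 1; sub 3 for 2: 3^(3 + 1) + 3^3 + 3 + 1; = 112; G_1 = 112−1 = 111
step 1: 111 = 3^(3 + 1) + 3^3 + 3; sub 4 for 3: 4^(4 + 1) + 4^4 + 4; = 1284; G_2 = 1284−1 = 1283
step 2: 1283 = 4^(4 + 1) + 4^4 + 3; sub 5 for 4: 5^(5 + 1) + 5^5 + 3; = 18753; G_3 = 18753−1 = 18752
step 3: 18752 = 5^(5 + 1) + 5^5 + 2; sub 6 for 5: 6^(6 + 1) + 6^6 + 2; = 326594; G_4 = 326594−1 = 326593

326594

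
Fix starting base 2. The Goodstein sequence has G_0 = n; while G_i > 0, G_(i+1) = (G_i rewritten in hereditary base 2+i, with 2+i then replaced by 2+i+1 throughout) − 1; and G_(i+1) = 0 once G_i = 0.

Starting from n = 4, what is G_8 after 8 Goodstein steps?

211

4 —HB2→ 2^2 —bump→ 3^3 = 27 —(−1)→ 26
26 —HB3→ 2·3^2 + 2·3 + 2 —bump→ 2·4^2 + 2·4 + 2 = 42 —(−1)→ 41
41 —HB4→ 2·4^2 + 2·4 + 1 —bump→ 2·5^2 + 2·5 + 1 = 61 —(−1)→ 60
60 —HB5→ 2·5^2 + 2·5 —bump→ 2·6^2 + 2·6 = 84 —(−1)→ 83
83 —HB6→ 2·6^2 + 6 + 5 —bump→ 2·7^2 + 7 + 5 = 110 —(−1)→ 109
109 —HB7→ 2·7^2 + 7 + 4 —bump→ 2·8^2 + 8 + 4 = 140 —(−1)→ 139
139 —HB8→ 2·8^2 + 8 + 3 —bump→ 2·9^2 + 9 + 3 = 174 —(−1)→ 173
173 —HB9→ 2·9^2 + 9 + 2 —bump→ 2·10^2 + 10 + 2 = 212 —(−1)→ 211
211 —HB10→ 2·10^2 + 10 + 1 —bump→ 2·11^2 + 11 + 1 = 254 —(−1)→ 253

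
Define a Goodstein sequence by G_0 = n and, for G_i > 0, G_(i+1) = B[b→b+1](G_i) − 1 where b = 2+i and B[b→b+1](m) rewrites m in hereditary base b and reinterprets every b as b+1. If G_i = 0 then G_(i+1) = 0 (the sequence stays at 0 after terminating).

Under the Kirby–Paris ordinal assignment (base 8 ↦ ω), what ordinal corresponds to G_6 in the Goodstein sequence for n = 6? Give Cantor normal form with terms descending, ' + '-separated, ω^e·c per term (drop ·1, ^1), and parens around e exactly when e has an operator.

ω^5·5 + ω^4·5 + ω^3·5 + ω^2·5 + ω·5 + 3

G_0=6  [base 2] 2^2 + 2  →[2↦3]→  3^3 + 3 = 30  −1 ⇒ G_1=29
G_1=29  [base 3] 3^3 + 2  →[3↦4]→  4^4 + 2 = 258  −1 ⇒ G_2=257
G_2=257  [base 4] 4^4 + 1  →[4↦5]→  5^5 + 1 = 3126  −1 ⇒ G_3=3125
G_3=3125  [base 5] 5^5  →[5↦6]→  6^6 = 46656  −1 ⇒ G_4=46655
G_4=46655  [base 6] 5·6^5 + 5·6^4 + 5·6^3 + 5·6^2 + 5·6 + 5  →[6↦7]→  5·7^5 + 5·7^4 + 5·7^3 + 5·7^2 + 5·7 + 5 = 98040  −1 ⇒ G_5=98039
G_5=98039  [base 7] 5·7^5 + 5·7^4 + 5·7^3 + 5·7^2 + 5·7 + 4  →[7↦8]→  5·8^5 + 5·8^4 + 5·8^3 + 5·8^2 + 5·8 + 4 = 187244  −1 ⇒ G_6=187243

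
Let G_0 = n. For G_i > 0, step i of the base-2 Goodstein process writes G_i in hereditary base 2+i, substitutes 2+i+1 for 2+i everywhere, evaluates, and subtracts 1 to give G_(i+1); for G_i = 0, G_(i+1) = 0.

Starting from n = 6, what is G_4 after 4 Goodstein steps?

46655

i=0: 6 = 2^2 + 2 (b=2); 2→3: 3^3 + 3 = 30; 30−1 = 29
i=1: 29 = 3^3 + 2 (b=3); 3→4: 4^4 + 2 = 258; 258−1 = 257
i=2: 257 = 4^4 + 1 (b=4); 4→5: 5^5 + 1 = 3126; 3126−1 = 3125
i=3: 3125 = 5^5 (b=5); 5→6: 6^6 = 46656; 46656−1 = 46655
i=4: 46655 = 5·6^5 + 5·6^4 + 5·6^3 + 5·6^2 + 5·6 + 5 (b=6); 6→7: 5·7^5 + 5·7^4 + 5·7^3 + 5·7^2 + 5·7 + 5 = 98040; 98040−1 = 98039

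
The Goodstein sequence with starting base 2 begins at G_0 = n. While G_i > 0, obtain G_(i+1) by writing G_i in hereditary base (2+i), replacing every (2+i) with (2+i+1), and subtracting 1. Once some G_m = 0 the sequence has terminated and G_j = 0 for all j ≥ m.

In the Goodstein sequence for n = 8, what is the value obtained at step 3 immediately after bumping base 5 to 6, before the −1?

base 2: 8 = 2^(2 + 1); at 3: 3^(3 + 1) = 81; next = 80
base 3: 80 = 2·3^3 + 2·3^2 + 2·3 + 2; at 4: 2·4^4 + 2·4^2 + 2·4 + 2 = 554; next = 553
base 4: 553 = 2·4^4 + 2·4^2 + 2·4 + 1; at 5: 2·5^5 + 2·5^2 + 2·5 + 1 = 6311; next = 6310
base 5: 6310 = 2·5^5 + 2·5^2 + 2·5; at 6: 2·6^6 + 2·6^2 + 2·6 = 93396; next = 93395

93396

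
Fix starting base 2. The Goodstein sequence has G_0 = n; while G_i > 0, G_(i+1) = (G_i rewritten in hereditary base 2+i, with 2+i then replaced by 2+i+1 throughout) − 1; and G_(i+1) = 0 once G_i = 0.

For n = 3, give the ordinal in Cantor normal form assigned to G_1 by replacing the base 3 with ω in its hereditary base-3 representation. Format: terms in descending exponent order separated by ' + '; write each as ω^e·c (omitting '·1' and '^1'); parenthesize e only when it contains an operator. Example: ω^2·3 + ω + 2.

G_0 = 3. HB_2(3) = 2 + 1. Bump = 4. G_1 = 3.
G_1 = 3. HB_3(3) = 3. Bump = 4. G_2 = 3.

ω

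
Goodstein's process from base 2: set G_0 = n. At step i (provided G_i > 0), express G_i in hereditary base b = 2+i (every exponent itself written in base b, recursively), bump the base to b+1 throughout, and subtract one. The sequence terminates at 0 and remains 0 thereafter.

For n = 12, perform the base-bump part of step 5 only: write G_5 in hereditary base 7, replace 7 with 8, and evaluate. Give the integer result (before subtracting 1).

134217868

[0] 12 ≡ 2^(2 + 1) + 2^2 (base 2). Lift 3: 108. −1: 107.
[1] 107 ≡ 3^(3 + 1) + 2·3^2 + 2·3 + 2 (base 3). Lift 4: 1066. −1: 1065.
[2] 1065 ≡ 4^(4 + 1) + 2·4^2 + 2·4 + 1 (base 4). Lift 5: 15686. −1: 15685.
[3] 15685 ≡ 5^(5 + 1) + 2·5^2 + 2·5 (base 5). Lift 6: 280020. −1: 280019.
[4] 280019 ≡ 6^(6 + 1) + 2·6^2 + 6 + 5 (base 6). Lift 7: 5764911. −1: 5764910.
[5] 5764910 ≡ 7^(7 + 1) + 2·7^2 + 7 + 4 (base 7). Lift 8: 134217868. −1: 134217867.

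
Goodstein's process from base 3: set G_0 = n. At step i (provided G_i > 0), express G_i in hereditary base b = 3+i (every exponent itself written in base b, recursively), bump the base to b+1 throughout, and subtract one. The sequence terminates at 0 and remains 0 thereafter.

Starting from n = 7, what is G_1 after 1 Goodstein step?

8

[0] 7 ≡ 2·3 + 1 (base 3). Lift 4: 9. −1: 8.
[1] 8 ≡ 2·4 (base 4). Lift 5: 10. −1: 9.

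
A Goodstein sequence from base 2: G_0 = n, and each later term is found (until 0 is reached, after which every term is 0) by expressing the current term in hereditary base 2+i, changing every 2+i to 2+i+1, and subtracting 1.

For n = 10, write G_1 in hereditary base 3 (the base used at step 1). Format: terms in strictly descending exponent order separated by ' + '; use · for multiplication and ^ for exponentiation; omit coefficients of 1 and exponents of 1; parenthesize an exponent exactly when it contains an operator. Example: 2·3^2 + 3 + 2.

3^(3 + 1) + 2

[0] 10 ≡ 2^(2 + 1) + 2 (base 2). Lift 3: 84. −1: 83.
[1] 83 ≡ 3^(3 + 1) + 2 (base 3). Lift 4: 1026. −1: 1025.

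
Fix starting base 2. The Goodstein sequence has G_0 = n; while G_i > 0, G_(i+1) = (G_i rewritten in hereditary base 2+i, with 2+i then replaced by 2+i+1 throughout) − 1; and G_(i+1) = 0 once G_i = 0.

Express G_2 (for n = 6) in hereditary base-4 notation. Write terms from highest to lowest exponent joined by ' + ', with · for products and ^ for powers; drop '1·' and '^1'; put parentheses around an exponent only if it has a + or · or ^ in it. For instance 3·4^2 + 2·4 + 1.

i=0: 6 = 2^2 + 2 (b=2); 2→3: 3^3 + 3 = 30; 30−1 = 29
i=1: 29 = 3^3 + 2 (b=3); 3→4: 4^4 + 2 = 258; 258−1 = 257
i=2: 257 = 4^4 + 1 (b=4); 4→5: 5^5 + 1 = 3126; 3126−1 = 3125

4^4 + 1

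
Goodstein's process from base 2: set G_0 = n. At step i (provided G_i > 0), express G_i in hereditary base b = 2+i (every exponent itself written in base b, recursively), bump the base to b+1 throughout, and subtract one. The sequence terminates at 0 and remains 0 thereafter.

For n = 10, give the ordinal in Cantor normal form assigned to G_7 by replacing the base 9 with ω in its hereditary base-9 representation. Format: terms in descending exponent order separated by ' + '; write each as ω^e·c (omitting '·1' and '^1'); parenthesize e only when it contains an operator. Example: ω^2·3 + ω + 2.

ω^ω·5 + ω^5·5 + ω^4·5 + ω^3·5 + ω^2·5 + ω·5 + 2

G_0 = 10. HB_2(10) = 2^(2 + 1) + 2. Bump = 84. G_1 = 83.
G_1 = 83. HB_3(83) = 3^(3 + 1) + 2. Bump = 1026. G_2 = 1025.
G_2 = 1025. HB_4(1025) = 4^(4 + 1) + 1. Bump = 15626. G_3 = 15625.
G_3 = 15625. HB_5(15625) = 5^(5 + 1). Bump = 279936. G_4 = 279935.
G_4 = 279935. HB_6(279935) = 5·6^6 + 5·6^5 + 5·6^4 + 5·6^3 + 5·6^2 + 5·6 + 5. Bump = 4215755. G_5 = 4215754.
G_5 = 4215754. HB_7(4215754) = 5·7^7 + 5·7^5 + 5·7^4 + 5·7^3 + 5·7^2 + 5·7 + 4. Bump = 84073324. G_6 = 84073323.
G_6 = 84073323. HB_8(84073323) = 5·8^8 + 5·8^5 + 5·8^4 + 5·8^3 + 5·8^2 + 5·8 + 3. Bump = 1937434593. G_7 = 1937434592.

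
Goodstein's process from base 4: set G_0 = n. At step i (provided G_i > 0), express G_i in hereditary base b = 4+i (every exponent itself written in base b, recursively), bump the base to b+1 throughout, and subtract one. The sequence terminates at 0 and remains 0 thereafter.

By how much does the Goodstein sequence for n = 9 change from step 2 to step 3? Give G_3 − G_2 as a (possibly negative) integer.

0

G_0 = 9. HB_4(9) = 2·4 + 1. Bump = 11. G_1 = 10.
G_1 = 10. HB_5(10) = 2·5. Bump = 12. G_2 = 11.
G_2 = 11. HB_6(11) = 6 + 5. Bump = 12. G_3 = 11.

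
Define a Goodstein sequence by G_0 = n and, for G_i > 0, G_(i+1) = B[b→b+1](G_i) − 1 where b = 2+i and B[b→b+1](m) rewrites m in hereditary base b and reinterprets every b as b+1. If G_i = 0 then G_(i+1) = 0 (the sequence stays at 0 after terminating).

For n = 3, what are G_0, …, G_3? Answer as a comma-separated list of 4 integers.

3, 3, 3, 2

base 2: 3 = 2 + 1; at 3: 3 + 1 = 4; next = 3
base 3: 3 = 3; at 4: 4 = 4; next = 3
base 4: 3 = 3; at 5: 3 = 3; next = 2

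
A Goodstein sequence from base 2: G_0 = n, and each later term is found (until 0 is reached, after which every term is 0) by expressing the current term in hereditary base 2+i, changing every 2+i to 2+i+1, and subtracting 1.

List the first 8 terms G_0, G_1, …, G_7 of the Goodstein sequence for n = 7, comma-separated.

7, 30, 259, 3127, 46657, 823543, 16777215, 37665879

7 —HB2→ 2^2 + 2 + 1 —bump→ 3^3 + 3 + 1 = 31 —(−1)→ 30
30 —HB3→ 3^3 + 3 —bump→ 4^4 + 4 = 260 —(−1)→ 259
259 —HB4→ 4^4 + 3 —bump→ 5^5 + 3 = 3128 —(−1)→ 3127
3127 —HB5→ 5^5 + 2 —bump→ 6^6 + 2 = 46658 —(−1)→ 46657
46657 —HB6→ 6^6 + 1 —bump→ 7^7 + 1 = 823544 —(−1)→ 823543
823543 —HB7→ 7^7 —bump→ 8^8 = 16777216 —(−1)→ 16777215
16777215 —HB8→ 7·8^7 + 7·8^6 + 7·8^5 + 7·8^4 + 7·8^3 + 7·8^2 + 7·8 + 7 —bump→ 7·9^7 + 7·9^6 + 7·9^5 + 7·9^4 + 7·9^3 + 7·9^2 + 7·9 + 7 = 37665880 —(−1)→ 37665879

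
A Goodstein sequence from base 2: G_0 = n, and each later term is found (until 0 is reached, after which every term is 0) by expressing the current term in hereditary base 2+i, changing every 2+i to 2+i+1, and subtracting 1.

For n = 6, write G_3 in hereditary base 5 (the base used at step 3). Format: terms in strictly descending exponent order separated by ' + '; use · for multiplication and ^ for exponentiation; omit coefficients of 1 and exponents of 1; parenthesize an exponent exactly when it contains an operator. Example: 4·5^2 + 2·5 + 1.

[0] 6 ≡ 2^2 + 2 (base 2). Lift 3: 30. −1: 29.
[1] 29 ≡ 3^3 + 2 (base 3). Lift 4: 258. −1: 257.
[2] 257 ≡ 4^4 + 1 (base 4). Lift 5: 3126. −1: 3125.
[3] 3125 ≡ 5^5 (base 5). Lift 6: 46656. −1: 46655.

5^5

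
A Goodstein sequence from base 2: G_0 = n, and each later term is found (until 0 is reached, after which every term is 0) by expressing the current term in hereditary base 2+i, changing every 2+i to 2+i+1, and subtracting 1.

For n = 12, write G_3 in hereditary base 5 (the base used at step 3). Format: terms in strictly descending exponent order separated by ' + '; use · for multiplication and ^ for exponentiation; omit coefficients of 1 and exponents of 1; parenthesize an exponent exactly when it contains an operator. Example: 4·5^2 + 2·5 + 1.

5^(5 + 1) + 2·5^2 + 2·5

[0] 12 ≡ 2^(2 + 1) + 2^2 (base 2). Lift 3: 108. −1: 107.
[1] 107 ≡ 3^(3 + 1) + 2·3^2 + 2·3 + 2 (base 3). Lift 4: 1066. −1: 1065.
[2] 1065 ≡ 4^(4 + 1) + 2·4^2 + 2·4 + 1 (base 4). Lift 5: 15686. −1: 15685.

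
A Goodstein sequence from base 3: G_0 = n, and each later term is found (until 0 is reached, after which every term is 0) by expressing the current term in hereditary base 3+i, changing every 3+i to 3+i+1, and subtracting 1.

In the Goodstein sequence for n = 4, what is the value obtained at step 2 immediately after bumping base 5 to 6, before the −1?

4

[0] 4 ≡ 3 + 1 (base 3). Lift 4: 5. −1: 4.
[1] 4 ≡ 4 (base 4). Lift 5: 5. −1: 4.
[2] 4 ≡ 4 (base 5). Lift 6: 4. −1: 3.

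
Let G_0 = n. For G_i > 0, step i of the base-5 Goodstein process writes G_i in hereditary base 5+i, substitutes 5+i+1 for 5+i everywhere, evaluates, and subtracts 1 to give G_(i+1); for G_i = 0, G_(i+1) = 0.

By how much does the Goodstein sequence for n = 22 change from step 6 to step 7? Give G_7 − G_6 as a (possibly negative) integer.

2

base 5: 22 = 4·5 + 2; at 6: 4·6 + 2 = 26; next = 25
base 6: 25 = 4·6 + 1; at 7: 4·7 + 1 = 29; next = 28
base 7: 28 = 4·7; at 8: 4·8 = 32; next = 31
base 8: 31 = 3·8 + 7; at 9: 3·9 + 7 = 34; next = 33
base 9: 33 = 3·9 + 6; at 10: 3·10 + 6 = 36; next = 35
base 10: 35 = 3·10 + 5; at 11: 3·11 + 5 = 38; next = 37
base 11: 37 = 3·11 + 4; at 12: 3·12 + 4 = 40; next = 39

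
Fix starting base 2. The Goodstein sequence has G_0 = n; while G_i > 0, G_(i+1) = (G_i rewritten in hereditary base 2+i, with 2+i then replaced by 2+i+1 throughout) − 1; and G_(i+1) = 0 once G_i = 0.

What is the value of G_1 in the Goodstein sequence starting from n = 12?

i=0: 12 = 2^(2 + 1) + 2^2 (b=2); 2→3: 3^(3 + 1) + 3^3 = 108; 108−1 = 107
i=1: 107 = 3^(3 + 1) + 2·3^2 + 2·3 + 2 (b=3); 3→4: 4^(4 + 1) + 2·4^2 + 2·4 + 2 = 1066; 1066−1 = 1065

107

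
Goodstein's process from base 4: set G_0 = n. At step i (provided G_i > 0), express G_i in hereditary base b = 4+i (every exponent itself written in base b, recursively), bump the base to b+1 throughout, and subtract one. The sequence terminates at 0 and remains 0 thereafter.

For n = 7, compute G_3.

7

G_0=7  [base 4] 4 + 3  →[4↦5]→  5 + 3 = 8  −1 ⇒ G_1=7
G_1=7  [base 5] 5 + 2  →[5↦6]→  6 + 2 = 8  −1 ⇒ G_2=7
G_2=7  [base 6] 6 + 1  →[6↦7]→  7 + 1 = 8  −1 ⇒ G_3=7
G_3=7  [base 7] 7  →[7↦8]→  8 = 8  −1 ⇒ G_4=7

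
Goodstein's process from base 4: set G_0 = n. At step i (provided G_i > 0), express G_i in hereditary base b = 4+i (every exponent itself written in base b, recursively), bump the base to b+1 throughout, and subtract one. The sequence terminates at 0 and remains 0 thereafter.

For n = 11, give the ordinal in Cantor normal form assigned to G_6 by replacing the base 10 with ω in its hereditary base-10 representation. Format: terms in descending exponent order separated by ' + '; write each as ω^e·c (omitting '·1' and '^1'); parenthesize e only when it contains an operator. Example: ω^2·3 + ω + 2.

ω + 5

(0) 11|_4 = 2·4 + 3 ↦ 2·5 + 3|_5 = 13 ⇒ 12
(1) 12|_5 = 2·5 + 2 ↦ 2·6 + 2|_6 = 14 ⇒ 13
(2) 13|_6 = 2·6 + 1 ↦ 2·7 + 1|_7 = 15 ⇒ 14
(3) 14|_7 = 2·7 ↦ 2·8|_8 = 16 ⇒ 15
(4) 15|_8 = 8 + 7 ↦ 9 + 7|_9 = 16 ⇒ 15
(5) 15|_9 = 9 + 6 ↦ 10 + 6|_10 = 16 ⇒ 15
(6) 15|_10 = 10 + 5 ↦ 11 + 5|_11 = 16 ⇒ 15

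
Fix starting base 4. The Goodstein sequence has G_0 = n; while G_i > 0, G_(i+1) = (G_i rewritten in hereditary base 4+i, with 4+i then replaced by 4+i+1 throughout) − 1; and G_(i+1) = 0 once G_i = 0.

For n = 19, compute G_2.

base 4: 19 = 4^2 + 3; at 5: 5^2 + 3 = 28; next = 27
base 5: 27 = 5^2 + 2; at 6: 6^2 + 2 = 38; next = 37
base 6: 37 = 6^2 + 1; at 7: 7^2 + 1 = 50; next = 49

37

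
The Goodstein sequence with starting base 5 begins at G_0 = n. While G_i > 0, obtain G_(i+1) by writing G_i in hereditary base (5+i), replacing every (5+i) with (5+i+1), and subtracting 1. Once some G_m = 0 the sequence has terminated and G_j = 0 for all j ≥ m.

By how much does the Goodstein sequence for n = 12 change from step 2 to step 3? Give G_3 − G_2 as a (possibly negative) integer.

step 0: 12 = 2·5 + 2; sub 6 for 5: 2·6 + 2; = 14; G_1 = 14−1 = 13
step 1: 13 = 2·6 + 1; sub 7 for 6: 2·7 + 1; = 15; G_2 = 15−1 = 14
step 2: 14 = 2·7; sub 8 for 7: 2·8; = 16; G_3 = 16−1 = 15

1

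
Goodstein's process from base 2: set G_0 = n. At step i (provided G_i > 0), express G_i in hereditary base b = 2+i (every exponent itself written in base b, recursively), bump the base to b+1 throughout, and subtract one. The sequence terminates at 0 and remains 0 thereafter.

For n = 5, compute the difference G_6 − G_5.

step 0: 5 = 2^2 + 1; sub 3 for 2: 3^3 + 1; = 28; G_1 = 28−1 = 27
step 1: 27 = 3^3; sub 4 for 3: 4^4; = 256; G_2 = 256−1 = 255
step 2: 255 = 3·4^3 + 3·4^2 + 3·4 + 3; sub 5 for 4: 3·5^3 + 3·5^2 + 3·5 + 3; = 468; G_3 = 468−1 = 467
step 3: 467 = 3·5^3 + 3·5^2 + 3·5 + 2; sub 6 for 5: 3·6^3 + 3·6^2 + 3·6 + 2; = 776; G_4 = 776−1 = 775
step 4: 775 = 3·6^3 + 3·6^2 + 3·6 + 1; sub 7 for 6: 3·7^3 + 3·7^2 + 3·7 + 1; = 1198; G_5 = 1198−1 = 1197
step 5: 1197 = 3·7^3 + 3·7^2 + 3·7; sub 8 for 7: 3·8^3 + 3·8^2 + 3·8; = 1752; G_6 = 1752−1 = 1751

554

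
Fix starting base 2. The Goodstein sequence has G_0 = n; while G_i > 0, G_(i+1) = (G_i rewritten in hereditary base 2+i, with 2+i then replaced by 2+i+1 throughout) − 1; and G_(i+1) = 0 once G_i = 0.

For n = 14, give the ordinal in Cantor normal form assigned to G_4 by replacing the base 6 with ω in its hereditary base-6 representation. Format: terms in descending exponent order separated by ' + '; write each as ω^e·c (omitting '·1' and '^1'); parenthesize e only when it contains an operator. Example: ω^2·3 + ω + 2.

ω^(ω + 1) + ω^5·5 + ω^4·5 + ω^3·5 + ω^2·5 + ω·5 + 5

(0) 14|_2 = 2^(2 + 1) + 2^2 + 2 ↦ 3^(3 + 1) + 3^3 + 3|_3 = 111 ⇒ 110
(1) 110|_3 = 3^(3 + 1) + 3^3 + 2 ↦ 4^(4 + 1) + 4^4 + 2|_4 = 1282 ⇒ 1281
(2) 1281|_4 = 4^(4 + 1) + 4^4 + 1 ↦ 5^(5 + 1) + 5^5 + 1|_5 = 18751 ⇒ 18750
(3) 18750|_5 = 5^(5 + 1) + 5^5 ↦ 6^(6 + 1) + 6^6|_6 = 326592 ⇒ 326591
(4) 326591|_6 = 6^(6 + 1) + 5·6^5 + 5·6^4 + 5·6^3 + 5·6^2 + 5·6 + 5 ↦ 7^(7 + 1) + 5·7^5 + 5·7^4 + 5·7^3 + 5·7^2 + 5·7 + 5|_7 = 5862841 ⇒ 5862840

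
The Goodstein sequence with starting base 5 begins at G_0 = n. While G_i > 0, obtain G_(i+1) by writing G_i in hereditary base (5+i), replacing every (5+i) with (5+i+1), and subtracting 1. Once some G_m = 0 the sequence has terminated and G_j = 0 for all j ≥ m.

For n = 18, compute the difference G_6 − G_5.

18 —HB5→ 3·5 + 3 —bump→ 3·6 + 3 = 21 —(−1)→ 20
20 —HB6→ 3·6 + 2 —bump→ 3·7 + 2 = 23 —(−1)→ 22
22 —HB7→ 3·7 + 1 —bump→ 3·8 + 1 = 25 —(−1)→ 24
24 —HB8→ 3·8 —bump→ 3·9 = 27 —(−1)→ 26
26 —HB9→ 2·9 + 8 —bump→ 2·10 + 8 = 28 —(−1)→ 27
27 —HB10→ 2·10 + 7 —bump→ 2·11 + 7 = 29 —(−1)→ 28

1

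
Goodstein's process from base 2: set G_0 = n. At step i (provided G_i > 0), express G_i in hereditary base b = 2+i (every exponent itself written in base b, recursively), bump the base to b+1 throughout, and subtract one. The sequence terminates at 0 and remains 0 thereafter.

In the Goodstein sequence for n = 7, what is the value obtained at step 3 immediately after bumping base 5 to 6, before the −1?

G_0=7  [base 2] 2^2 + 2 + 1  →[2↦3]→  3^3 + 3 + 1 = 31  −1 ⇒ G_1=30
G_1=30  [base 3] 3^3 + 3  →[3↦4]→  4^4 + 4 = 260  −1 ⇒ G_2=259
G_2=259  [base 4] 4^4 + 3  →[4↦5]→  5^5 + 3 = 3128  −1 ⇒ G_3=3127
G_3=3127  [base 5] 5^5 + 2  →[5↦6]→  6^6 + 2 = 46658  −1 ⇒ G_4=46657

46658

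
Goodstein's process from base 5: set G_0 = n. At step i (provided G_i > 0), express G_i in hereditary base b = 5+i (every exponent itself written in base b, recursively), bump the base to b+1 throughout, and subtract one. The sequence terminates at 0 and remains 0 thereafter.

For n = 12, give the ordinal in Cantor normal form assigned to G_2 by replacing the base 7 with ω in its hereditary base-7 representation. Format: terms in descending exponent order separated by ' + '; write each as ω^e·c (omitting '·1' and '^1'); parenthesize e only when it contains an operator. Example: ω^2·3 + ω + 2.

ω·2

step 0: 12 = 2·5 + 2; sub 6 for 5: 2·6 + 2; = 14; G_1 = 14−1 = 13
step 1: 13 = 2·6 + 1; sub 7 for 6: 2·7 + 1; = 15; G_2 = 15−1 = 14
step 2: 14 = 2·7; sub 8 for 7: 2·8; = 16; G_3 = 16−1 = 15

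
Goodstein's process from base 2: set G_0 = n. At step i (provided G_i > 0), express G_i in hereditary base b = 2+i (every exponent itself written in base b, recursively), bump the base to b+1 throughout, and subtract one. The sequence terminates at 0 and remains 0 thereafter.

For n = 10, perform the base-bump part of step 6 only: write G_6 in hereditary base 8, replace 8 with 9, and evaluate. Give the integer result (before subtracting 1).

1937434593

base 2: 10 = 2^(2 + 1) + 2; at 3: 3^(3 + 1) + 3 = 84; next = 83
base 3: 83 = 3^(3 + 1) + 2; at 4: 4^(4 + 1) + 2 = 1026; next = 1025
base 4: 1025 = 4^(4 + 1) + 1; at 5: 5^(5 + 1) + 1 = 15626; next = 15625
base 5: 15625 = 5^(5 + 1); at 6: 6^(6 + 1) = 279936; next = 279935
base 6: 279935 = 5·6^6 + 5·6^5 + 5·6^4 + 5·6^3 + 5·6^2 + 5·6 + 5; at 7: 5·7^7 + 5·7^5 + 5·7^4 + 5·7^3 + 5·7^2 + 5·7 + 5 = 4215755; next = 4215754
base 7: 4215754 = 5·7^7 + 5·7^5 + 5·7^4 + 5·7^3 + 5·7^2 + 5·7 + 4; at 8: 5·8^8 + 5·8^5 + 5·8^4 + 5·8^3 + 5·8^2 + 5·8 + 4 = 84073324; next = 84073323
base 8: 84073323 = 5·8^8 + 5·8^5 + 5·8^4 + 5·8^3 + 5·8^2 + 5·8 + 3; at 9: 5·9^9 + 5·9^5 + 5·9^4 + 5·9^3 + 5·9^2 + 5·9 + 3 = 1937434593; next = 1937434592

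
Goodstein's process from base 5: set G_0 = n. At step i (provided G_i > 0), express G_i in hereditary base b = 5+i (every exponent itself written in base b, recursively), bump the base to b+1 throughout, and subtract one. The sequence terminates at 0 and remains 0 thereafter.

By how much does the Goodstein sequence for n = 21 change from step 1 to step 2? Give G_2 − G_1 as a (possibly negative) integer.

G_0 = 21. HB_5(21) = 4·5 + 1. Bump = 25. G_1 = 24.
G_1 = 24. HB_6(24) = 4·6. Bump = 28. G_2 = 27.

3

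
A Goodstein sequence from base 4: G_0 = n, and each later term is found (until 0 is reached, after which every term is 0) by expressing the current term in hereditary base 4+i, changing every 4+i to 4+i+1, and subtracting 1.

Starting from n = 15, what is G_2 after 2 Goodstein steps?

base 4: 15 = 3·4 + 3; at 5: 3·5 + 3 = 18; next = 17
base 5: 17 = 3·5 + 2; at 6: 3·6 + 2 = 20; next = 19
base 6: 19 = 3·6 + 1; at 7: 3·7 + 1 = 22; next = 21

19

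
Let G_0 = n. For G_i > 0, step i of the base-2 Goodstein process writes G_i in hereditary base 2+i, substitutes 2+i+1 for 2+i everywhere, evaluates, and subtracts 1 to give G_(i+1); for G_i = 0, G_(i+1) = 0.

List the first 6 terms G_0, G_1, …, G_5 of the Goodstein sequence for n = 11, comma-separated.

base 2: 11 = 2^(2 + 1) + 2 + 1; at 3: 3^(3 + 1) + 3 + 1 = 85; next = 84
base 3: 84 = 3^(3 + 1) + 3; at 4: 4^(4 + 1) + 4 = 1028; next = 1027
base 4: 1027 = 4^(4 + 1) + 3; at 5: 5^(5 + 1) + 3 = 15628; next = 15627
base 5: 15627 = 5^(5 + 1) + 2; at 6: 6^(6 + 1) + 2 = 279938; next = 279937
base 6: 279937 = 6^(6 + 1) + 1; at 7: 7^(7 + 1) + 1 = 5764802; next = 5764801

11, 84, 1027, 15627, 279937, 5764801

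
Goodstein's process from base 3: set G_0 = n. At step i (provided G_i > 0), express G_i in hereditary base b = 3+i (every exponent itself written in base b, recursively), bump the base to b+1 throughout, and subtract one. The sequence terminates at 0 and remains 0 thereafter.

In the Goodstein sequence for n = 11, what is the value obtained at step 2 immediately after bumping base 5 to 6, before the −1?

36

step 0: 11 = 3^2 + 2; sub 4 for 3: 4^2 + 2; = 18; G_1 = 18−1 = 17
step 1: 17 = 4^2 + 1; sub 5 for 4: 5^2 + 1; = 26; G_2 = 26−1 = 25
step 2: 25 = 5^2; sub 6 for 5: 6^2; = 36; G_3 = 36−1 = 35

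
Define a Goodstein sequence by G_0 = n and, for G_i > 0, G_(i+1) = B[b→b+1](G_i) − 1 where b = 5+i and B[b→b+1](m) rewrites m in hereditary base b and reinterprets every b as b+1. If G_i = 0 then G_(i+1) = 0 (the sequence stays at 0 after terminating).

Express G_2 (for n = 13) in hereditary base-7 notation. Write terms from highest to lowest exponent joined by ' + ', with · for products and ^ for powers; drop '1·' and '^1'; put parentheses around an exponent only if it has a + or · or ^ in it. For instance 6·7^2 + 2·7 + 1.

step 0: 13 = 2·5 + 3; sub 6 for 5: 2·6 + 3; = 15; G_1 = 15−1 = 14
step 1: 14 = 2·6 + 2; sub 7 for 6: 2·7 + 2; = 16; G_2 = 16−1 = 15

2·7 + 1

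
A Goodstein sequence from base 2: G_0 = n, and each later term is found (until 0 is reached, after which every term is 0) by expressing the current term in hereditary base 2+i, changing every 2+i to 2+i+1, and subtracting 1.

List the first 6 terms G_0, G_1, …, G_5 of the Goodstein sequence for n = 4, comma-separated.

4 —HB2→ 2^2 —bump→ 3^3 = 27 —(−1)→ 26
26 —HB3→ 2·3^2 + 2·3 + 2 —bump→ 2·4^2 + 2·4 + 2 = 42 —(−1)→ 41
41 —HB4→ 2·4^2 + 2·4 + 1 —bump→ 2·5^2 + 2·5 + 1 = 61 —(−1)→ 60
60 —HB5→ 2·5^2 + 2·5 —bump→ 2·6^2 + 2·6 = 84 —(−1)→ 83
83 —HB6→ 2·6^2 + 6 + 5 —bump→ 2·7^2 + 7 + 5 = 110 —(−1)→ 109

4, 26, 41, 60, 83, 109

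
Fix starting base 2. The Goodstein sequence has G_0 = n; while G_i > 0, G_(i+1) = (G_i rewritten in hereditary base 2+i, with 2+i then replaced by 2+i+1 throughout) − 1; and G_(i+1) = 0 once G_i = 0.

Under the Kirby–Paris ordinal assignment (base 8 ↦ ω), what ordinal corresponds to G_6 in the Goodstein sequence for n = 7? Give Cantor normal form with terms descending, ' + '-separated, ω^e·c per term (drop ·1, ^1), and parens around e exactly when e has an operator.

i=0: 7 = 2^2 + 2 + 1 (b=2); 2→3: 3^3 + 3 + 1 = 31; 31−1 = 30
i=1: 30 = 3^3 + 3 (b=3); 3→4: 4^4 + 4 = 260; 260−1 = 259
i=2: 259 = 4^4 + 3 (b=4); 4→5: 5^5 + 3 = 3128; 3128−1 = 3127
i=3: 3127 = 5^5 + 2 (b=5); 5→6: 6^6 + 2 = 46658; 46658−1 = 46657
i=4: 46657 = 6^6 + 1 (b=6); 6→7: 7^7 + 1 = 823544; 823544−1 = 823543
i=5: 823543 = 7^7 (b=7); 7→8: 8^8 = 16777216; 16777216−1 = 16777215
i=6: 16777215 = 7·8^7 + 7·8^6 + 7·8^5 + 7·8^4 + 7·8^3 + 7·8^2 + 7·8 + 7 (b=8); 8→9: 7·9^7 + 7·9^6 + 7·9^5 + 7·9^4 + 7·9^3 + 7·9^2 + 7·9 + 7 = 37665880; 37665880−1 = 37665879

ω^7·7 + ω^6·7 + ω^5·7 + ω^4·7 + ω^3·7 + ω^2·7 + ω·7 + 7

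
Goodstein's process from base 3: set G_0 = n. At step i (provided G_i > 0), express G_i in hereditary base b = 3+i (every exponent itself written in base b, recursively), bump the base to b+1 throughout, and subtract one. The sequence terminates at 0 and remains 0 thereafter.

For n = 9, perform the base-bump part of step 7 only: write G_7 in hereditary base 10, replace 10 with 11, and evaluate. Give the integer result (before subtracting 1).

(0) 9|_3 = 3^2 ↦ 4^2|_4 = 16 ⇒ 15
(1) 15|_4 = 3·4 + 3 ↦ 3·5 + 3|_5 = 18 ⇒ 17
(2) 17|_5 = 3·5 + 2 ↦ 3·6 + 2|_6 = 20 ⇒ 19
(3) 19|_6 = 3·6 + 1 ↦ 3·7 + 1|_7 = 22 ⇒ 21
(4) 21|_7 = 3·7 ↦ 3·8|_8 = 24 ⇒ 23
(5) 23|_8 = 2·8 + 7 ↦ 2·9 + 7|_9 = 25 ⇒ 24
(6) 24|_9 = 2·9 + 6 ↦ 2·10 + 6|_10 = 26 ⇒ 25

27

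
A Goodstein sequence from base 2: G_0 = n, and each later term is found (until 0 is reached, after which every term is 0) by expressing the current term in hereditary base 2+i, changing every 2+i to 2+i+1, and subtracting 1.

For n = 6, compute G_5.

G_0 = 6. HB_2(6) = 2^2 + 2. Bump = 30. G_1 = 29.
G_1 = 29. HB_3(29) = 3^3 + 2. Bump = 258. G_2 = 257.
G_2 = 257. HB_4(257) = 4^4 + 1. Bump = 3126. G_3 = 3125.
G_3 = 3125. HB_5(3125) = 5^5. Bump = 46656. G_4 = 46655.
G_4 = 46655. HB_6(46655) = 5·6^5 + 5·6^4 + 5·6^3 + 5·6^2 + 5·6 + 5. Bump = 98040. G_5 = 98039.
G_5 = 98039. HB_7(98039) = 5·7^5 + 5·7^4 + 5·7^3 + 5·7^2 + 5·7 + 4. Bump = 187244. G_6 = 187243.

98039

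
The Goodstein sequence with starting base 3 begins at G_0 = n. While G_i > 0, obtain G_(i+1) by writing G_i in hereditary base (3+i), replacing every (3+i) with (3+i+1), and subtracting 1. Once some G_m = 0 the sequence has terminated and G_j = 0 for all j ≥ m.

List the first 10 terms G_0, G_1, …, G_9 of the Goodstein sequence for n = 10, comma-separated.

i=0: 10 = 3^2 + 1 (b=3); 3→4: 4^2 + 1 = 17; 17−1 = 16
i=1: 16 = 4^2 (b=4); 4→5: 5^2 = 25; 25−1 = 24
i=2: 24 = 4·5 + 4 (b=5); 5→6: 4·6 + 4 = 28; 28−1 = 27
i=3: 27 = 4·6 + 3 (b=6); 6→7: 4·7 + 3 = 31; 31−1 = 30
i=4: 30 = 4·7 + 2 (b=7); 7→8: 4·8 + 2 = 34; 34−1 = 33
i=5: 33 = 4·8 + 1 (b=8); 8→9: 4·9 + 1 = 37; 37−1 = 36
i=6: 36 = 4·9 (b=9); 9→10: 4·10 = 40; 40−1 = 39
i=7: 39 = 3·10 + 9 (b=10); 10→11: 3·11 + 9 = 42; 42−1 = 41
i=8: 41 = 3·11 + 8 (b=11); 11→12: 3·12 + 8 = 44; 44−1 = 43

10, 16, 24, 27, 30, 33, 36, 39, 41, 43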